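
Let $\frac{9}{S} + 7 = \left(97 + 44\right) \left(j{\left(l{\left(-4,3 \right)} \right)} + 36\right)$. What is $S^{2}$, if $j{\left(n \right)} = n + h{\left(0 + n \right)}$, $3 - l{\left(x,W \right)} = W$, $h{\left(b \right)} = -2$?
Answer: $\frac{81}{22915369} \approx 3.5347 \cdot 10^{-6}$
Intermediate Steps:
$l{\left(x,W \right)} = 3 - W$
$j{\left(n \right)} = -2 + n$ ($j{\left(n \right)} = n - 2 = -2 + n$)
$S = \frac{9}{4787}$ ($S = \frac{9}{-7 + \left(97 + 44\right) \left(\left(-2 + \left(3 - 3\right)\right) + 36\right)} = \frac{9}{-7 + 141 \left(\left(-2 + \left(3 - 3\right)\right) + 36\right)} = \frac{9}{-7 + 141 \left(\left(-2 + 0\right) + 36\right)} = \frac{9}{-7 + 141 \left(-2 + 36\right)} = \frac{9}{-7 + 141 \cdot 34} = \frac{9}{-7 + 4794} = \frac{9}{4787} \approx 0.0018801$)
$S^{2} = \left(\frac{9}{4787}\right)^{2} = \frac{81}{22915369}$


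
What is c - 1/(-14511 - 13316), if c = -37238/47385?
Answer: -1036174441/1318582395 ≈ -0.78582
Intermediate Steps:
c = -37238/47385 (c = -37238*1/47385 = -37238/47385 ≈ -0.78586)
c - 1/(-14511 - 13316) = -37238/47385 - 1/(-14511 - 13316) = -37238/47385 - 1/(-27827) = -37238/47385 - 1*(-1/27827) = -37238/47385 + 1/27827 = -1036174441/1318582395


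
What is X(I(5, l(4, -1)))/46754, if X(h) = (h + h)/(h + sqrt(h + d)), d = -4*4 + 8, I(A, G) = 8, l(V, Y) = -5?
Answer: 1/23377 ≈ 4.2777e-5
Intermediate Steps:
d = -8 (d = -16 + 8 = -8)
X(h) = 2*h/(h + sqrt(-8 + h)) (X(h) = (h + h)/(h + sqrt(h - 8)) = (2*h)/(h + sqrt(-8 + h)) = 2*h/(h + sqrt(-8 + h)))
X(I(5, l(4, -1)))/46754 = (2*8/(8 + sqrt(-8 + 8)))/46754 = (2*8/(8 + sqrt(0)))*(1/46754) = (2*8/(8 + 0))*(1/46754) = (2*8/8)*(1/46754) = (2*8*(1/8))*(1/46754) = 2*(1/46754) = 1/23377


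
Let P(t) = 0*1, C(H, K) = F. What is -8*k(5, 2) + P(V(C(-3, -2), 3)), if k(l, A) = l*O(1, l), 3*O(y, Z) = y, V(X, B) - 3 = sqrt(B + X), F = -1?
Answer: -40/3 ≈ -13.333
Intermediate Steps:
C(H, K) = -1
V(X, B) = 3 + sqrt(B + X)
O(y, Z) = y/3
k(l, A) = l/3 (k(l, A) = l*((1/3)*1) = l*(1/3) = l/3)
P(t) = 0
-8*k(5, 2) + P(V(C(-3, -2), 3)) = -8*5/3 + 0 = -40/3 + 0 = -40/3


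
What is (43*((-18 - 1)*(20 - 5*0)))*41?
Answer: -669940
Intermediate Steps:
(43*((-18 - 1)*(20 - 5*0)))*41 = (43*(-19*(20 + 0)))*41 = (43*(-19*20))*41 = (43*(-380))*41 = -16340*41 = -669940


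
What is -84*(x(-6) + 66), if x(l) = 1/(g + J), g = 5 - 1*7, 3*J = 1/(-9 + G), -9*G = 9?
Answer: -335664/61 ≈ -5502.7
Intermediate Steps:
G = -1 (G = -⅑*9 = -1)
J = -1/30 (J = 1/(3*(-9 - 1)) = (⅓)/(-10) = (⅓)*(-⅒) = -1/30 ≈ -0.033333)
g = -2 (g = 5 - 7 = -2)
x(l) = -30/61 (x(l) = 1/(-2 - 1/30) = 1/(-61/30) = -30/61)
-84*(x(-6) + 66) = -84*(-30/61 + 66) = -84*3996/61 = -335664/61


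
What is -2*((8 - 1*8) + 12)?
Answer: -24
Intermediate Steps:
-2*((8 - 1*8) + 12) = -2*((8 - 8) + 12) = -2*(0 + 12) = -2*12 = -24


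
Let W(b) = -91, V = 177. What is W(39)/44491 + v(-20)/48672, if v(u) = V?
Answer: 1148585/721821984 ≈ 0.0015912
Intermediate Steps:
v(u) = 177
W(39)/44491 + v(-20)/48672 = -91/44491 + 177/48672 = -91*1/44491 + 177*(1/48672) = -91/44491 + 59/16224 = 1148585/721821984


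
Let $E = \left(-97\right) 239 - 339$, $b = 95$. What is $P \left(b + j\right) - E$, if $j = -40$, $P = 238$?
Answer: $36612$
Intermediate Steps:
$E = -23522$ ($E = -23183 - 339 = -23522$)
$P \left(b + j\right) - E = 238 \left(95 - 40\right) - -23522 = 238 \cdot 55 + 23522 = 13090 + 23522 = 36612$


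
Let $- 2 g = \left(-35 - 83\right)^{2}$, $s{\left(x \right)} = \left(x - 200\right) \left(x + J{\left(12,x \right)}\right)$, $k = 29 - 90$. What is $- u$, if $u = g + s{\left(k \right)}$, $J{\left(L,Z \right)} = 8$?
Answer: $-6871$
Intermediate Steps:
$k = -61$
$s{\left(x \right)} = \left(-200 + x\right) \left(8 + x\right)$ ($s{\left(x \right)} = \left(x - 200\right) \left(x + 8\right) = \left(-200 + x\right) \left(8 + x\right)$)
$g = -6962$ ($g = - \frac{\left(-35 - 83\right)^{2}}{2} = - \frac{\left(-118\right)^{2}}{2} = \left(- \frac{1}{2}\right) 13924 = -6962$)
$u = 6871$ ($u = -6962 - \left(-10112 - 3721\right) = -6962 + \left(-1600 + 3721 + 11712\right) = -6962 + 13833 = 6871$)
$- u = \left(-1\right) 6871 = -6871$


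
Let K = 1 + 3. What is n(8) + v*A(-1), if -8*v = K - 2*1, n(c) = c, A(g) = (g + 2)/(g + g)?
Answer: 65/8 ≈ 8.1250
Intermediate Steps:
A(g) = (2 + g)/(2*g) (A(g) = (2 + g)/((2*g)) = (2 + g)*(1/(2*g)) = (2 + g)/(2*g))
K = 4
v = -¼ (v = -(4 - 2*1)/8 = -(4 - 2)/8 = -⅛*2 = -¼ ≈ -0.25000)
n(8) + v*A(-1) = 8 - (2 - 1)/(8*(-1)) = 8 - (-1)/8 = 8 - ¼*(-½) = 8 + ⅛ = 65/8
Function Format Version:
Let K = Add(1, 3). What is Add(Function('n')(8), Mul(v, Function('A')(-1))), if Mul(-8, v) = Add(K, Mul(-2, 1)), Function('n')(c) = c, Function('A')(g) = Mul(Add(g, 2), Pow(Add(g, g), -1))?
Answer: Rational(65, 8) ≈ 8.1250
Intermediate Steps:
Function('A')(g) = Mul(Rational(1, 2), Pow(g, -1), Add(2, g)) (Function('A')(g) = Mul(Add(2, g), Pow(Mul(2, g), -1)) = Mul(Add(2, g), Mul(Rational(1, 2), Pow(g, -1))) = Mul(Rational(1, 2), Pow(g, -1), Add(2, g)))
K = 4
v = Rational(-1, 4) (v = Mul(Rational(-1, 8), Add(4, Mul(-2, 1))) = Mul(Rational(-1, 8), Add(4, -2)) = Mul(Rational(-1, 8), 2) = Rational(-1, 4) ≈ -0.25000)
Add(Function('n')(8), Mul(v, Function('A')(-1))) = Add(8, Mul(Rational(-1, 4), Mul(Rational(1, 2), Pow(-1, -1), Add(2, -1)))) = Add(8, Mul(Rational(-1, 4), Mul(Rational(1, 2), -1, 1))) = Add(8, Mul(Rational(-1, 4), Rational(-1, 2))) = Add(8, Rational(1, 8)) = Rational(65, 8)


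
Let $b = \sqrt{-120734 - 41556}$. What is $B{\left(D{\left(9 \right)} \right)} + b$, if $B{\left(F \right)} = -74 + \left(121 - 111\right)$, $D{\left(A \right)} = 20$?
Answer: $-64 + i \sqrt{162290} \approx -64.0 + 402.85 i$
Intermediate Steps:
$b = i \sqrt{162290}$ ($b = \sqrt{-162290} = i \sqrt{162290} \approx 402.85 i$)
$B{\left(F \right)} = -64$ ($B{\left(F \right)} = -74 + 10 = -64$)
$B{\left(D{\left(9 \right)} \right)} + b = -64 + i \sqrt{162290}$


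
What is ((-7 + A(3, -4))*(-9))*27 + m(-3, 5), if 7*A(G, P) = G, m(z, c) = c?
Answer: 11213/7 ≈ 1601.9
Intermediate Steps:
A(G, P) = G/7
((-7 + A(3, -4))*(-9))*27 + m(-3, 5) = ((-7 + (⅐)*3)*(-9))*27 + 5 = ((-7 + 3/7)*(-9))*27 + 5 = -46/7*(-9)*27 + 5 = (414/7)*27 + 5 = 11178/7 + 5 = 11213/7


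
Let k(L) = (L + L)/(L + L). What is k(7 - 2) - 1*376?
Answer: -375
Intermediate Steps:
k(L) = 1 (k(L) = (2*L)/((2*L)) = (2*L)*(1/(2*L)) = 1)
k(7 - 2) - 1*376 = 1 - 1*376 = 1 - 376 = -375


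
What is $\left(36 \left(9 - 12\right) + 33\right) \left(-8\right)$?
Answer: $600$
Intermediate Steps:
$\left(36 \left(9 - 12\right) + 33\right) \left(-8\right) = \left(36 \left(-3\right) + 33\right) \left(-8\right) = \left(-108 + 33\right) \left(-8\right) = \left(-75\right) \left(-8\right) = 600$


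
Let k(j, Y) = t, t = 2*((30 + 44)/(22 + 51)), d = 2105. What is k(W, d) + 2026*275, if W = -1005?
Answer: 40672098/73 ≈ 5.5715e+5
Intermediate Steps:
t = 148/73 (t = 2*(74/73) = 148/73 ≈ 2.0274)
k(j, Y) = 148/73
k(W, d) + 2026*275 = 148/73 + 2026*275 = 148/73 + 557150 = 40672098/73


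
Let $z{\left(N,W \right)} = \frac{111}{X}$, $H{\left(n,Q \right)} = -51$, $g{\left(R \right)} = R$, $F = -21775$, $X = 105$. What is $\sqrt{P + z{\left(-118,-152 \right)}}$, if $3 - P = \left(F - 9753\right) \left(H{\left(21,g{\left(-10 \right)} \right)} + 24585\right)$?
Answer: $\frac{\sqrt{947547246170}}{35} \approx 27812.0$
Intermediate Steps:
$z{\left(N,W \right)} = \frac{37}{35}$ ($z{\left(N,W \right)} = \frac{111}{105} = 111 \cdot \frac{1}{105} = \frac{37}{35}$)
$P = 773507955$ ($P = 3 - \left(-21775 - 9753\right) \left(-51 + 24585\right) = 3 - \left(-31528\right) 24534 = 3 - -773507952 = 3 + 773507952 = 773507955$)
$\sqrt{P + z{\left(-118,-152 \right)}} = \sqrt{773507955 + \frac{37}{35}} = \sqrt{\frac{27072778462}{35}} = \frac{\sqrt{947547246170}}{35}$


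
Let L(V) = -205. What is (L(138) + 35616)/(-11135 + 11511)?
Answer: 35411/376 ≈ 94.178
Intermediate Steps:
(L(138) + 35616)/(-11135 + 11511) = (-205 + 35616)/(-11135 + 11511) = 35411/376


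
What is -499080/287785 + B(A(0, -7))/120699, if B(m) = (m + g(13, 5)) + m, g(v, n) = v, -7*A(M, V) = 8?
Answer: -28109840971/16209835467 ≈ -1.7341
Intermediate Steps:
A(M, V) = -8/7 (A(M, V) = -⅐*8 = -8/7)
B(m) = 13 + 2*m (B(m) = (m + 13) + m = (13 + m) + m = 13 + 2*m)
-499080/287785 + B(A(0, -7))/120699 = -499080/287785 + (13 + 2*(-8/7))/120699 = -499080*1/287785 + (13 - 16/7)*(1/120699) = -99816/57557 + (75/7)*(1/120699) = -99816/57557 + 25/281631 = -28109840971/16209835467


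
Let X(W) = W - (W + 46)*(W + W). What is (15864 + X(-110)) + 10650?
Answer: 12324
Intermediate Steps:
X(W) = W - 2*W*(46 + W) (X(W) = W - (46 + W)*2*W = W - 2*W*(46 + W))
(15864 + X(-110)) + 10650 = (15864 - 1*(-110)*(91 + 2*(-110))) + 10650 = (15864 - 1*(-110)*(91 - 220)) + 10650 = (15864 - 1*(-110)*(-129)) + 10650 = (15864 - 14190) + 10650 = 1674 + 10650 = 12324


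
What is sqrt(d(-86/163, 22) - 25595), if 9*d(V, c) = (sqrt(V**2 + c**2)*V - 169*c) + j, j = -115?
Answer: 2*sqrt(-1555535243 - 43*sqrt(3216698))/489 ≈ 161.31*I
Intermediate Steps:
d(V, c) = -115/9 - 169*c/9 + V*sqrt(V**2 + c**2)/9 (d(V, c) = ((sqrt(V**2 + c**2)*V - 169*c) - 115)/9 = ((V*sqrt(V**2 + c**2) - 169*c) - 115)/9 = ((-169*c + V*sqrt(V**2 + c**2)) - 115)/9 = (-115 - 169*c + V*sqrt(V**2 + c**2))/9 = -115/9 - 169*c/9 + V*sqrt(V**2 + c**2)/9)
sqrt(d(-86/163, 22) - 25595) = sqrt((-115/9 - 169/9*22 + (-86/163)*sqrt((-86/163)**2 + 22**2)/9) - 25595) = sqrt((-115/9 - 3718/9 + (-86*1/163)*sqrt((-86*1/163)**2 + 484)/9) - 25595) = sqrt((-115/9 - 3718/9 + (1/9)*(-86/163)*sqrt((-86/163)**2 + 484)) - 25595) = sqrt((-115/9 - 3718/9 + (1/9)*(-86/163)*sqrt(7396/26569 + 484)) - 25595) = sqrt((-115/9 - 3718/9 + (1/9)*(-86/163)*sqrt(12866792/26569)) - 25595) = sqrt((-115/9 - 3718/9 + (1/9)*(-86/163)*(2*sqrt(3216698)/163)) - 25595) = sqrt((-115/9 - 3718/9 - 172*sqrt(3216698)/239121) - 25595) = sqrt((-3833/9 - 172*sqrt(3216698)/239121) - 25595) = sqrt(-234188/9 - 172*sqrt(3216698)/239121)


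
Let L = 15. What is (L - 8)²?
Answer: 49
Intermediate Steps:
(L - 8)² = (15 - 8)² = 7² = 49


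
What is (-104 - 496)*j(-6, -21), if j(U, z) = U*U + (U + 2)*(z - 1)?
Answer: -74400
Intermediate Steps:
j(U, z) = U² + (-1 + z)*(2 + U) (j(U, z) = U² + (2 + U)*(-1 + z) = U² + (-1 + z)*(2 + U))
(-104 - 496)*j(-6, -21) = (-104 - 496)*(-2 + (-6)² - 1*(-6) + 2*(-21) - 6*(-21)) = -600*(-2 + 36 + 6 - 42 + 126) = -600*124 = -74400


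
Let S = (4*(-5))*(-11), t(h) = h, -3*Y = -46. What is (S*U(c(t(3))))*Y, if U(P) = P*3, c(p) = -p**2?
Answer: -91080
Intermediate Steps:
Y = 46/3 (Y = -1/3*(-46) = 46/3 ≈ 15.333)
U(P) = 3*P
S = 220 (S = -20*(-11) = 220)
(S*U(c(t(3))))*Y = (220*(3*(-1*3**2)))*(46/3) = (220*(3*(-1*9)))*(46/3) = (220*(3*(-9)))*(46/3) = (220*(-27))*(46/3) = -5940*46/3 = -91080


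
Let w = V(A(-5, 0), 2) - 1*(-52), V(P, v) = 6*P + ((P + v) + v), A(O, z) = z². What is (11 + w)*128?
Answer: 8576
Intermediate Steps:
V(P, v) = 2*v + 7*P (V(P, v) = 6*P + (P + 2*v) = 2*v + 7*P)
w = 56 (w = (2*2 + 7*0²) - 1*(-52) = (4 + 7*0) + 52 = (4 + 0) + 52 = 4 + 52 = 56)
(11 + w)*128 = (11 + 56)*128 = 67*128 = 8576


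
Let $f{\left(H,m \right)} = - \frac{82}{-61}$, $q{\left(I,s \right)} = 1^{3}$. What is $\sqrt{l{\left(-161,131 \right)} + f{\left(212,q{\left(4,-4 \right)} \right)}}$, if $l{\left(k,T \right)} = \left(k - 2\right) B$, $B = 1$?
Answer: $\frac{i \sqrt{601521}}{61} \approx 12.714 i$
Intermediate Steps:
$l{\left(k,T \right)} = -2 + k$ ($l{\left(k,T \right)} = \left(k - 2\right) 1 = \left(-2 + k\right) 1 = -2 + k$)
$q{\left(I,s \right)} = 1$
$f{\left(H,m \right)} = \frac{82}{61}$ ($f{\left(H,m \right)} = \left(-82\right) \left(- \frac{1}{61}\right) = \frac{82}{61}$)
$\sqrt{l{\left(-161,131 \right)} + f{\left(212,q{\left(4,-4 \right)} \right)}} = \sqrt{\left(-2 - 161\right) + \frac{82}{61}} = \sqrt{-163 + \frac{82}{61}} = \sqrt{- \frac{9861}{61}} = \frac{i \sqrt{601521}}{61}$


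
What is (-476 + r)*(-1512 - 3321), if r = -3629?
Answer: 19839465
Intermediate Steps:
(-476 + r)*(-1512 - 3321) = (-476 - 3629)*(-1512 - 3321) = -4105*(-4833) = 19839465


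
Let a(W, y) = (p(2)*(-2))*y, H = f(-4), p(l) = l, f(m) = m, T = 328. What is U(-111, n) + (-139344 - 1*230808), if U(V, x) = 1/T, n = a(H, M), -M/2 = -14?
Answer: -121409855/328 ≈ -3.7015e+5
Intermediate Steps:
M = 28 (M = -2*(-14) = 28)
H = -4
a(W, y) = -4*y (a(W, y) = (2*(-2))*y = -4*y)
n = -112 (n = -4*28 = -112)
U(V, x) = 1/328
U(-111, n) + (-139344 - 1*230808) = 1/328 + (-139344 - 1*230808) = 1/328 + (-139344 - 230808) = 1/328 - 370152 = -121409855/328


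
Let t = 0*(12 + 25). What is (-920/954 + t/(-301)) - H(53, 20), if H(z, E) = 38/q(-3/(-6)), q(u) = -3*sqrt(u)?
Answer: -460/477 + 38*sqrt(2)/3 ≈ 16.949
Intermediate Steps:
t = 0 (t = 0*37 = 0)
H(z, E) = -38*sqrt(2)/3 (H(z, E) = 38/((-3*sqrt(3)*sqrt(-1/(-6)))) = 38/((-3*sqrt(2)/2)) = 38*(-sqrt(2)/3) = -38*sqrt(2)/3)
(-920/954 + t/(-301)) - H(53, 20) = (-920/954 + 0/(-301)) - (-38)*sqrt(2)/3 = (-920*1/954 + 0*(-1/301)) + 38*sqrt(2)/3 = (-460/477 + 0) + 38*sqrt(2)/3 = -460/477 + 38*sqrt(2)/3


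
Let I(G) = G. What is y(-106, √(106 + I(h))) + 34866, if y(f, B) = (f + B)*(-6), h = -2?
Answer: 35502 - 12*√26 ≈ 35441.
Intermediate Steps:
y(f, B) = -6*B - 6*f (y(f, B) = (B + f)*(-6) = -6*B - 6*f)
y(-106, √(106 + I(h))) + 34866 = (-6*√(106 - 2) - 6*(-106)) + 34866 = (-12*√26 + 636) + 34866 = (636 - 12*√26) + 34866 = 35502 - 12*√26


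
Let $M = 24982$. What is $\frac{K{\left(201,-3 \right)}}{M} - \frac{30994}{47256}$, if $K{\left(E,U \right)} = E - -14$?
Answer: $- \frac{191033017}{295137348} \approx -0.64727$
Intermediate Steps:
$K{\left(E,U \right)} = 14 + E$ ($K{\left(E,U \right)} = E + 14 = 14 + E$)
$\frac{K{\left(201,-3 \right)}}{M} - \frac{30994}{47256} = \frac{14 + 201}{24982} - \frac{30994}{47256} = 215 \cdot \frac{1}{24982} - \frac{15497}{23628} = \frac{215}{24982} - \frac{15497}{23628} = - \frac{191033017}{295137348}$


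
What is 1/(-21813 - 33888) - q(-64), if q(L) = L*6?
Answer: 21389183/55701 ≈ 384.00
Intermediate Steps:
q(L) = 6*L
1/(-21813 - 33888) - q(-64) = 1/(-21813 - 33888) - 6*(-64) = 1/(-55701) - 1*(-384) = -1/55701 + 384 = 21389183/55701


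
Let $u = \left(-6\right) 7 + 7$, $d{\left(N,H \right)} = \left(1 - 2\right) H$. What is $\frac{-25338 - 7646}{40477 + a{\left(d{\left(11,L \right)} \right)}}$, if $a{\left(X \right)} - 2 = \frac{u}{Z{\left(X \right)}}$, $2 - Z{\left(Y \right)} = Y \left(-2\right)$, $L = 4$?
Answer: $- \frac{197904}{242909} \approx -0.81472$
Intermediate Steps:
$d{\left(N,H \right)} = - H$
$u = -35$ ($u = -42 + 7 = -35$)
$Z{\left(Y \right)} = 2 + 2 Y$ ($Z{\left(Y \right)} = 2 - Y \left(-2\right) = 2 - - 2 Y = 2 + 2 Y$)
$a{\left(X \right)} = 2 - \frac{35}{2 + 2 X}$
$\frac{-25338 - 7646}{40477 + a{\left(d{\left(11,L \right)} \right)}} = \frac{-25338 - 7646}{40477 + \frac{-31 + 4 \left(\left(-1\right) 4\right)}{2 \left(1 - 4\right)}} = - \frac{32984}{40477 + \frac{-31 + 4 \left(-4\right)}{2 \left(1 - 4\right)}} = - \frac{32984}{40477 + \frac{-31 - 16}{2 \left(-3\right)}} = - \frac{32984}{40477 + \frac{1}{2} \left(- \frac{1}{3}\right) \left(-47\right)} = - \frac{32984}{40477 + \frac{47}{6}} = - \frac{32984}{\frac{242909}{6}} = \left(-32984\right) \frac{6}{242909} = - \frac{197904}{242909}$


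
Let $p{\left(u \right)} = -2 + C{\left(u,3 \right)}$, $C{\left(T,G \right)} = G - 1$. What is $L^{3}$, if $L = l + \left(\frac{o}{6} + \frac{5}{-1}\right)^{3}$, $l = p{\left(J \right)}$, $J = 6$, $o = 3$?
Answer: $- \frac{387420489}{512} \approx -7.5668 \cdot 10^{5}$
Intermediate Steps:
$C{\left(T,G \right)} = -1 + G$
$p{\left(u \right)} = 0$ ($p{\left(u \right)} = -2 + \left(-1 + 3\right) = -2 + 2 = 0$)
$l = 0$
$L = - \frac{729}{8}$ ($L = 0 + \left(\frac{3}{6} + \frac{5}{-1}\right)^{3} = 0 + \left(3 \cdot \frac{1}{6} + 5 \left(-1\right)\right)^{3} = 0 + \left(\frac{1}{2} - 5\right)^{3} = 0 + \left(- \frac{9}{2}\right)^{3} = 0 - \frac{729}{8} = - \frac{729}{8} \approx -91.125$)
$L^{3} = \left(- \frac{729}{8}\right)^{3} = - \frac{387420489}{512}$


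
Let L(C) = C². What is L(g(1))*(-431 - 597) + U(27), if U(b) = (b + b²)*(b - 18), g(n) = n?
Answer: 5776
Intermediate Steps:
U(b) = (-18 + b)*(b + b²) (U(b) = (b + b²)*(-18 + b) = (-18 + b)*(b + b²))
L(g(1))*(-431 - 597) + U(27) = 1²*(-431 - 597) + 27*(-18 + 27² - 17*27) = 1*(-1028) + 27*(-18 + 729 - 459) = -1028 + 27*252 = -1028 + 6804 = 5776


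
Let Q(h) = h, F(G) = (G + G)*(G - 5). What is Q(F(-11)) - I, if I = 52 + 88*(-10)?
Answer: 1180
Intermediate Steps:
F(G) = 2*G*(-5 + G) (F(G) = (2*G)*(-5 + G) = 2*G*(-5 + G))
I = -828 (I = 52 - 880 = -828)
Q(F(-11)) - I = 2*(-11)*(-5 - 11) - 1*(-828) = 2*(-11)*(-16) + 828 = 352 + 828 = 1180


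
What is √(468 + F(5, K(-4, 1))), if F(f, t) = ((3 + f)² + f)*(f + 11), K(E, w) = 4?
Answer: 2*√393 ≈ 39.648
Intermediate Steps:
F(f, t) = (11 + f)*(f + (3 + f)²) (F(f, t) = (f + (3 + f)²)*(11 + f) = (11 + f)*(f + (3 + f)²))
√(468 + F(5, K(-4, 1))) = √(468 + (99 + 5³ + 18*5² + 86*5)) = √(468 + (99 + 125 + 18*25 + 430)) = √(468 + (99 + 125 + 450 + 430)) = √(468 + 1104) = √1572 = 2*√393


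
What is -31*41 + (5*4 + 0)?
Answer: -1251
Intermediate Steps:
-31*41 + (5*4 + 0) = -1271 + (20 + 0) = -1271 + 20 = -1251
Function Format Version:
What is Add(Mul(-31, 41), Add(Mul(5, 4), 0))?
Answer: -1251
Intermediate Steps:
Add(Mul(-31, 41), Add(Mul(5, 4), 0)) = Add(-1271, Add(20, 0)) = Add(-1271, 20) = -1251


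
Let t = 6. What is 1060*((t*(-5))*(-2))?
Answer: 63600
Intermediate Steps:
1060*((t*(-5))*(-2)) = 1060*((6*(-5))*(-2)) = 1060*(-30*(-2)) = 1060*60 = 63600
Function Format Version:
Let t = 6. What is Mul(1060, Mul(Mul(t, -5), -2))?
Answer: 63600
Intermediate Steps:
Mul(1060, Mul(Mul(t, -5), -2)) = Mul(1060, Mul(Mul(6, -5), -2)) = Mul(1060, Mul(-30, -2)) = Mul(1060, 60) = 63600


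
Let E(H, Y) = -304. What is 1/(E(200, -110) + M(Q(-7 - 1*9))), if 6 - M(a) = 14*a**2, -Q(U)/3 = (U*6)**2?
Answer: -1/10701766954 ≈ -9.3442e-11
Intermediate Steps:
Q(U) = -108*U**2 (Q(U) = -3*36*U**2 = -108*U**2)
M(a) = 6 - 14*a**2
1/(E(200, -110) + M(Q(-7 - 1*9))) = 1/(-304 + (6 - 14*11664*(-7 - 1*9)**4)) = 1/(-304 + (6 - 14*11664*(-7 - 9)**4)) = 1/(-304 + (6 - 14*(-108*(-16)**2)**2)) = 1/(-304 + (6 - 14*(-108*256)**2)) = 1/(-304 + (6 - 14*(-27648)**2)) = 1/(-304 + (6 - 14*764411904)) = 1/(-304 + (6 - 10701766656)) = 1/(-304 - 10701766650) = 1/(-10701766954) = -1/10701766954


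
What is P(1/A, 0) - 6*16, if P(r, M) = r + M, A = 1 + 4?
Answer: -479/5 ≈ -95.800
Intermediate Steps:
A = 5
P(r, M) = M + r
P(1/A, 0) - 6*16 = (0 + 1/5) - 6*16 = (0 + ⅕) - 96 = ⅕ - 96 = -479/5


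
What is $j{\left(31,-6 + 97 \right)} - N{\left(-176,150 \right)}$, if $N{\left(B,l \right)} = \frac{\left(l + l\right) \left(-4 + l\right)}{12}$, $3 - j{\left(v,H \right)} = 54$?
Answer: $-3701$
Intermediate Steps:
$j{\left(v,H \right)} = -51$ ($j{\left(v,H \right)} = 3 - 54 = -51$)
$N{\left(B,l \right)} = \frac{l \left(-4 + l\right)}{6}$ ($N{\left(B,l \right)} = 2 l \left(-4 + l\right) \frac{1}{12} = \frac{l \left(-4 + l\right)}{6}$)
$j{\left(31,-6 + 97 \right)} - N{\left(-176,150 \right)} = -51 - \frac{1}{6} \cdot 150 \left(-4 + 150\right) = -51 - \frac{1}{6} \cdot 150 \cdot 146 = -51 - 3650 = -3701$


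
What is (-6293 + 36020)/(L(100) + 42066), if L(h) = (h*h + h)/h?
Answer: 29727/42167 ≈ 0.70498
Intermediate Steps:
L(h) = (h + h**2)/h (L(h) = (h**2 + h)/h = (h + h**2)/h)
(-6293 + 36020)/(L(100) + 42066) = (-6293 + 36020)/((1 + 100) + 42066) = 29727/(101 + 42066) = 29727/42167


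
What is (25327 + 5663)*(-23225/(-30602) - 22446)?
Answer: -10643039292165/15301 ≈ -6.9558e+8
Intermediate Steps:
(25327 + 5663)*(-23225/(-30602) - 22446) = 30990*(-23225*(-1/30602) - 22446) = 30990*(23225/30602 - 22446) = 30990*(-686869267/30602) = -10643039292165/15301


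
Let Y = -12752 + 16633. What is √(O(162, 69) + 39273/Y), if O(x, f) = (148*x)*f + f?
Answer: 3*√2768798598334/3881 ≈ 1286.2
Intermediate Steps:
O(x, f) = f + 148*f*x (O(x, f) = 148*f*x + f = f + 148*f*x)
Y = 3881
√(O(162, 69) + 39273/Y) = √(69*(1 + 148*162) + 39273/3881) = √(69*(1 + 23976) + 39273*(1/3881)) = √(69*23977 + 39273/3881) = √(1654413 + 39273/3881) = √(6420816126/3881) = 3*√2768798598334/3881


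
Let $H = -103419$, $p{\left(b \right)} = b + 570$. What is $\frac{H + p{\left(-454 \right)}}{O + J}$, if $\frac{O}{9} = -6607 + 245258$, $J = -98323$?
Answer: $- \frac{103303}{2049536} \approx -0.050403$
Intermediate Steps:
$p{\left(b \right)} = 570 + b$
$O = 2147859$ ($O = 9 \left(-6607 + 245258\right) = 9 \cdot 238651 = 2147859$)
$\frac{H + p{\left(-454 \right)}}{O + J} = \frac{-103419 + \left(570 - 454\right)}{2147859 - 98323} = \frac{-103419 + 116}{2049536} = \left(-103303\right) \frac{1}{2049536} = - \frac{103303}{2049536}$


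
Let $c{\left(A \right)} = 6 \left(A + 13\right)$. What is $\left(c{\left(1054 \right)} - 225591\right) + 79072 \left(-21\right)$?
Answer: $-1879701$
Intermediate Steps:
$c{\left(A \right)} = 78 + 6 A$ ($c{\left(A \right)} = 6 \left(13 + A\right) = 78 + 6 A$)
$\left(c{\left(1054 \right)} - 225591\right) + 79072 \left(-21\right) = \left(\left(78 + 6 \cdot 1054\right) - 225591\right) + 79072 \left(-21\right) = \left(\left(78 + 6324\right) - 225591\right) - 1660512 = \left(6402 - 225591\right) - 1660512 = -219189 - 1660512 = -1879701$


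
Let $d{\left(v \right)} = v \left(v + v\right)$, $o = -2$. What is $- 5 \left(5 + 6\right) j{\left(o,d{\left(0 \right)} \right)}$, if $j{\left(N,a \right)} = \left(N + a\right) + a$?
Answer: $110$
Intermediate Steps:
$d{\left(v \right)} = 2 v^{2}$ ($d{\left(v \right)} = v 2 v = 2 v^{2}$)
$j{\left(N,a \right)} = N + 2 a$
$- 5 \left(5 + 6\right) j{\left(o,d{\left(0 \right)} \right)} = - 5 \left(5 + 6\right) \left(-2 + 2 \cdot 2 \cdot 0^{2}\right) = \left(-5\right) 11 \left(-2 + 2 \cdot 2 \cdot 0\right) = - 55 \left(-2 + 2 \cdot 0\right) = - 55 \left(-2 + 0\right) = \left(-55\right) \left(-2\right) = 110$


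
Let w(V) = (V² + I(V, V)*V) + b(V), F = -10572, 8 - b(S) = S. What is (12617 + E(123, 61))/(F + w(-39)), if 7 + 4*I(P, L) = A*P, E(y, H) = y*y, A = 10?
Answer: -110984/20533 ≈ -5.4052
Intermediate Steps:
b(S) = 8 - S
E(y, H) = y²
I(P, L) = -7/4 + 5*P/2 (I(P, L) = -7/4 + (10*P)/4 = -7/4 + 5*P/2)
w(V) = 8 + V² - V + V*(-7/4 + 5*V/2) (w(V) = (V² + (-7/4 + 5*V/2)*V) + (8 - V) = (V² + V*(-7/4 + 5*V/2)) + (8 - V) = 8 + V² - V + V*(-7/4 + 5*V/2))
(12617 + E(123, 61))/(F + w(-39)) = (12617 + 123²)/(-10572 + (8 - 11/4*(-39) + (7/2)*(-39)²)) = (12617 + 15129)/(-10572 + (8 + 429/4 + (7/2)*1521)) = 27746/(-10572 + (8 + 429/4 + 10647/2)) = 27746/(-10572 + 21755/4) = 27746/(-20533/4) = 27746*(-4/20533) = -110984/20533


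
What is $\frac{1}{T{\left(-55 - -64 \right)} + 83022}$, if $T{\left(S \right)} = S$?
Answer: $\frac{1}{83031} \approx 1.2044 \cdot 10^{-5}$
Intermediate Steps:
$\frac{1}{T{\left(-55 - -64 \right)} + 83022} = \frac{1}{\left(-55 - -64\right) + 83022} = \frac{1}{\left(-55 + 64\right) + 83022} = \frac{1}{9 + 83022} = \frac{1}{83031}$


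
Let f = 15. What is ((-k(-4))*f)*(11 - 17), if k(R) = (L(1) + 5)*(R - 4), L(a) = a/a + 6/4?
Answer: -5400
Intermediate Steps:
L(a) = 5/2 (L(a) = 1 + 6*(¼) = 1 + 3/2 = 5/2)
k(R) = -30 + 15*R/2 (k(R) = (5/2 + 5)*(R - 4) = 15*(-4 + R)/2 = -30 + 15*R/2)
((-k(-4))*f)*(11 - 17) = (-(-30 + (15/2)*(-4))*15)*(11 - 17) = (-(-30 - 30)*15)*(-6) = (-1*(-60)*15)*(-6) = (60*15)*(-6) = 900*(-6) = -5400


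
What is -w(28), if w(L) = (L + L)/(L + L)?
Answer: -1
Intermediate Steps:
w(L) = 1 (w(L) = (2*L)/((2*L)) = (2*L)*(1/(2*L)) = 1)
-w(28) = -1*1 = -1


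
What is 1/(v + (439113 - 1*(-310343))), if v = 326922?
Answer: 1/1076378 ≈ 9.2904e-7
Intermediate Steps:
1/(v + (439113 - 1*(-310343))) = 1/(326922 + (439113 - 1*(-310343))) = 1/(326922 + (439113 + 310343)) = 1/(326922 + 749456) = 1/1076378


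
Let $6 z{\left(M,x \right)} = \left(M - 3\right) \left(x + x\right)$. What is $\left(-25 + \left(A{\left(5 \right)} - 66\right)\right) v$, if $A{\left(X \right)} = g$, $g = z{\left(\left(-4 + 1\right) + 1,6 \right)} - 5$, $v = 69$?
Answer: $-7314$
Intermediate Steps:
$z{\left(M,x \right)} = \frac{x \left(-3 + M\right)}{3}$ ($z{\left(M,x \right)} = \frac{\left(M - 3\right) \left(x + x\right)}{6} = \frac{\left(-3 + M\right) 2 x}{6} = \frac{2 x \left(-3 + M\right)}{6} = \frac{x \left(-3 + M\right)}{3}$)
$g = -15$ ($g = \frac{1}{3} \cdot 6 \left(-3 + \left(\left(-4 + 1\right) + 1\right)\right) - 5 = \frac{1}{3} \cdot 6 \left(-3 + \left(-3 + 1\right)\right) - 5 = \frac{1}{3} \cdot 6 \left(-3 - 2\right) - 5 = \frac{1}{3} \cdot 6 \left(-5\right) - 5 = -10 - 5 = -15$)
$A{\left(X \right)} = -15$
$\left(-25 + \left(A{\left(5 \right)} - 66\right)\right) v = \left(-25 - 81\right) 69 = \left(-106\right) 69 = -7314$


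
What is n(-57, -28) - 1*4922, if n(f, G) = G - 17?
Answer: -4967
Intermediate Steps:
n(f, G) = -17 + G
n(-57, -28) - 1*4922 = (-17 - 28) - 1*4922 = -45 - 4922 = -4967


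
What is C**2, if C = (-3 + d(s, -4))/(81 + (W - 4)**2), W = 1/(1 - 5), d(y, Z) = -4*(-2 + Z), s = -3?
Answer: 112896/2512225 ≈ 0.044939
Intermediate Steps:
d(y, Z) = 8 - 4*Z
W = -1/4 (W = 1/(-4) = -1/4 ≈ -0.25000)
C = 336/1585 (C = (-3 + (8 - 4*(-4)))/(81 + (-1/4 - 4)**2) = (-3 + (8 + 16))/(81 + (-17/4)**2) = (-3 + 24)/(81 + 289/16) = 21/(1585/16) = 21*(16/1585) = 336/1585 ≈ 0.21199)
C**2 = (336/1585)**2 = 112896/2512225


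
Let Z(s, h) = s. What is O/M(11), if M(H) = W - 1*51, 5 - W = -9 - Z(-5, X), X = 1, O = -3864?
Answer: 92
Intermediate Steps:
W = 9 (W = 5 - (-9 - 1*(-5)) = 5 - (-9 + 5) = 5 - 1*(-4) = 5 + 4 = 9)
M(H) = -42 (M(H) = 9 - 1*51 = 9 - 51 = -42)
O/M(11) = -3864/(-42) = -3864*(-1/42) = 92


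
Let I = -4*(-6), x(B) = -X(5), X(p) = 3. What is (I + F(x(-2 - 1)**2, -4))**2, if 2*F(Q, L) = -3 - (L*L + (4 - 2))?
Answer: 729/4 ≈ 182.25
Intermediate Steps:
x(B) = -3 (x(B) = -1*3 = -3)
I = 24
F(Q, L) = -5/2 - L**2/2 (F(Q, L) = (-3 - (L*L + (4 - 2)))/2 = (-3 - (L**2 + 2))/2 = (-3 - (2 + L**2))/2 = (-3 + (-2 - L**2))/2 = (-5 - L**2)/2 = -5/2 - L**2/2)
(I + F(x(-2 - 1)**2, -4))**2 = (24 + (-5/2 - 1/2*(-4)**2))**2 = (24 + (-5/2 - 1/2*16))**2 = (24 + (-5/2 - 8))**2 = (24 - 21/2)**2 = (27/2)**2 = 729/4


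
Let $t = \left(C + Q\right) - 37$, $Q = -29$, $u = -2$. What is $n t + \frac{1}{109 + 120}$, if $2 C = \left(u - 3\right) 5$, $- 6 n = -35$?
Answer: $- \frac{1258343}{2748} \approx -457.91$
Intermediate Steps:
$n = \frac{35}{6}$ ($n = \left(- \frac{1}{6}\right) \left(-35\right) = \frac{35}{6} \approx 5.8333$)
$C = - \frac{25}{2}$ ($C = \frac{\left(-2 - 3\right) 5}{2} = \frac{\left(-5\right) 5}{2} = \frac{1}{2} \left(-25\right) = - \frac{25}{2} \approx -12.5$)
$t = - \frac{157}{2}$ ($t = \left(- \frac{25}{2} - 29\right) - 37 = - \frac{83}{2} - 37 = - \frac{157}{2} \approx -78.5$)
$n t + \frac{1}{109 + 120} = \frac{35}{6} \left(- \frac{157}{2}\right) + \frac{1}{109 + 120} = - \frac{5495}{12} + \frac{1}{229} = - \frac{1258343}{2748}$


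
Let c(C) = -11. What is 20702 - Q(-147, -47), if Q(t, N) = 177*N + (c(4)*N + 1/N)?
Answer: 1339689/47 ≈ 28504.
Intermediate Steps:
Q(t, N) = 1/N + 166*N (Q(t, N) = 177*N + (-11*N + 1/N) = 177*N + (1/N - 11*N) = 1/N + 166*N)
20702 - Q(-147, -47) = 20702 - (1/(-47) + 166*(-47)) = 20702 - (-1/47 - 7802) = 20702 - 1*(-366695/47) = 20702 + 366695/47 = 1339689/47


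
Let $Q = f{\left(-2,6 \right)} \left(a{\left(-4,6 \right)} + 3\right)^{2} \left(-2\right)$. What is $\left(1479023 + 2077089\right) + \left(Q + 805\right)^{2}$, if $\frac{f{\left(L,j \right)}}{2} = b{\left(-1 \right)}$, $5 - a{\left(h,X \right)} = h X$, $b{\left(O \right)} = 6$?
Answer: $568616553$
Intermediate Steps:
$a{\left(h,X \right)} = 5 - X h$ ($a{\left(h,X \right)} = 5 - h X = 5 - X h$)
$f{\left(L,j \right)} = 12$ ($f{\left(L,j \right)} = 2 \cdot 6 = 12$)
$Q = -24576$ ($Q = 12 \left(\left(5 - 6 \left(-4\right)\right) + 3\right)^{2} \left(-2\right) = 12 \left(\left(5 + 24\right) + 3\right)^{2} \left(-2\right) = 12 \left(29 + 3\right)^{2} \left(-2\right) = 12 \cdot 32^{2} \left(-2\right) = 12 \cdot 1024 \left(-2\right) = 12288 \left(-2\right) = -24576$)
$\left(1479023 + 2077089\right) + \left(Q + 805\right)^{2} = \left(1479023 + 2077089\right) + \left(-24576 + 805\right)^{2} = 3556112 + \left(-23771\right)^{2} = 3556112 + 565060441 = 568616553$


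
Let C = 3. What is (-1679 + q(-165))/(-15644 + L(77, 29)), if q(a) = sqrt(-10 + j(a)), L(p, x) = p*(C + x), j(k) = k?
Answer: 1679/13180 - I*sqrt(7)/2636 ≈ 0.12739 - 0.0010037*I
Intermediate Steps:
L(p, x) = p*(3 + x)
q(a) = sqrt(-10 + a)
(-1679 + q(-165))/(-15644 + L(77, 29)) = (-1679 + sqrt(-10 - 165))/(-15644 + 77*(3 + 29)) = (-1679 + sqrt(-175))/(-15644 + 77*32) = (-1679 + 5*I*sqrt(7))/(-15644 + 2464) = (-1679 + 5*I*sqrt(7))/(-13180) = (-1679 + 5*I*sqrt(7))*(-1/13180) = 1679/13180 - I*sqrt(7)/2636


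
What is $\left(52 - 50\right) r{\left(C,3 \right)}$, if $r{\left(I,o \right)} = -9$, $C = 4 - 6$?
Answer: $-18$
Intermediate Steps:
$C = -2$ ($C = 4 - 6 = -2$)
$\left(52 - 50\right) r{\left(C,3 \right)} = \left(52 - 50\right) \left(-9\right) = 2 \left(-9\right) = -18$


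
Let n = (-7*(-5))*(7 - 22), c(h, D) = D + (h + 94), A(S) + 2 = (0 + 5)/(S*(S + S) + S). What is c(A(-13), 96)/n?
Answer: -12221/34125 ≈ -0.35812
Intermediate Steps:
A(S) = -2 + 5/(S + 2*S²) (A(S) = -2 + (0 + 5)/(S*(S + S) + S) = -2 + 5/(S*(2*S) + S) = -2 + 5/(2*S² + S) = -2 + 5/(S + 2*S²))
c(h, D) = 94 + D + h (c(h, D) = D + (94 + h) = 94 + D + h)
n = -525 (n = 35*(-15) = -525)
c(A(-13), 96)/n = (94 + 96 + (5 - 4*(-13)² - 2*(-13))/((-13)*(1 + 2*(-13))))/(-525) = (94 + 96 - (5 - 4*169 + 26)/(13*(1 - 26)))*(-1/525) = (94 + 96 - 1/13*(5 - 676 + 26)/(-25))*(-1/525) = (94 + 96 - 1/13*(-1/25)*(-645))*(-1/525) = (94 + 96 - 129/65)*(-1/525) = (12221/65)*(-1/525) = -12221/34125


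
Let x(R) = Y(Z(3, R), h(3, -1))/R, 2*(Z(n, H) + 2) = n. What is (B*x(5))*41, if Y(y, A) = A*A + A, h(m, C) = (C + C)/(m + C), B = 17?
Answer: 0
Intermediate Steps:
Z(n, H) = -2 + n/2
h(m, C) = 2*C/(C + m) (h(m, C) = (2*C)/(C + m) = 2*C/(C + m))
Y(y, A) = A + A² (Y(y, A) = A² + A = A + A²)
x(R) = 0 (x(R) = ((2*(-1)/(-1 + 3))*(1 + 2*(-1)/(-1 + 3)))/R = ((2*(-1)/2)*(1 + 2*(-1)/2))/R = ((2*(-1)*(½))*(1 + 2*(-1)*(½)))/R = (-(1 - 1))/R = (-1*0)/R = 0/R = 0)
(B*x(5))*41 = (17*0)*41 = 0*41 = 0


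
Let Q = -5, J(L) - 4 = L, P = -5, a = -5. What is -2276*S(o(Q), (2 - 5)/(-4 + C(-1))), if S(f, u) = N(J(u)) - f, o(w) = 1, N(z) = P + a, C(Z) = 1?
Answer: 25036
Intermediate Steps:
J(L) = 4 + L
N(z) = -10 (N(z) = -5 - 5 = -10)
S(f, u) = -10 - f
-2276*S(o(Q), (2 - 5)/(-4 + C(-1))) = -2276*(-10 - 1*1) = -2276*(-10 - 1) = -2276*(-11) = 25036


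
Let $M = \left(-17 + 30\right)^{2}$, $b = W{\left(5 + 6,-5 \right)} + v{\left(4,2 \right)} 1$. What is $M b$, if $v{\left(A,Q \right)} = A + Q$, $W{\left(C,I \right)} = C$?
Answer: $2873$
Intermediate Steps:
$b = 17$ ($b = \left(5 + 6\right) + \left(4 + 2\right) 1 = 11 + 6 \cdot 1 = 11 + 6 = 17$)
$M = 169$ ($M = 13^{2} = 169$)
$M b = 169 \cdot 17 = 2873$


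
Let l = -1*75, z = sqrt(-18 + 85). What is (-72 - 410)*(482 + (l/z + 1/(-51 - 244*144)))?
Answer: -4934561519/21240 + 36150*sqrt(67)/67 ≈ -2.2791e+5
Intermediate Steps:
z = sqrt(67) ≈ 8.1853
l = -75
(-72 - 410)*(482 + (l/z + 1/(-51 - 244*144))) = (-72 - 410)*(482 + (-75*sqrt(67)/67 + 1/(-51 - 244*144))) = -482*(482 + (-75*sqrt(67)/67 + (1/144)/(-295))) = -482*(482 + (-75*sqrt(67)/67 - 1/295*1/144)) = -482*(482 + (-75*sqrt(67)/67 - 1/42480)) = -482*(482 + (-1/42480 - 75*sqrt(67)/67)) = -482*(20475359/42480 - 75*sqrt(67)/67) = -4934561519/21240 + 36150*sqrt(67)/67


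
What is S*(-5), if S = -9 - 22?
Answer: 155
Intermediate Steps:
S = -31
S*(-5) = -31*(-5) = 155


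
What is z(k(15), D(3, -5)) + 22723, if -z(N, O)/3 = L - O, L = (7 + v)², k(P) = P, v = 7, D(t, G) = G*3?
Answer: 22090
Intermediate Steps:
D(t, G) = 3*G
L = 196 (L = (7 + 7)² = 14² = 196)
z(N, O) = -588 + 3*O (z(N, O) = -3*(196 - O) = -588 + 3*O)
z(k(15), D(3, -5)) + 22723 = (-588 + 3*(3*(-5))) + 22723 = (-588 + 3*(-15)) + 22723 = (-588 - 45) + 22723 = -633 + 22723 = 22090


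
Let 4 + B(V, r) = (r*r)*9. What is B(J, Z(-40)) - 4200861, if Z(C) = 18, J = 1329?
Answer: -4197949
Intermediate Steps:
B(V, r) = -4 + 9*r² (B(V, r) = -4 + (r*r)*9 = -4 + r²*9 = -4 + 9*r²)
B(J, Z(-40)) - 4200861 = (-4 + 9*18²) - 4200861 = (-4 + 9*324) - 4200861 = (-4 + 2916) - 4200861 = 2912 - 4200861 = -4197949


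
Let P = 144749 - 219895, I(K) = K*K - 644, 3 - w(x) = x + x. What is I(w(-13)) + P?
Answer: -74949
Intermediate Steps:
w(x) = 3 - 2*x (w(x) = 3 - (x + x) = 3 - 2*x)
I(K) = -644 + K² (I(K) = K² - 644 = -644 + K²)
P = -75146
I(w(-13)) + P = (-644 + (3 - 2*(-13))²) - 75146 = (-644 + (3 + 26)²) - 75146 = (-644 + 29²) - 75146 = (-644 + 841) - 75146 = 197 - 75146 = -74949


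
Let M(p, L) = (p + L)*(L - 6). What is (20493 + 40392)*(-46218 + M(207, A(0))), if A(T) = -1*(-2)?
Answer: -2864882790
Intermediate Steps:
A(T) = 2
M(p, L) = (-6 + L)*(L + p) (M(p, L) = (L + p)*(-6 + L) = (-6 + L)*(L + p))
(20493 + 40392)*(-46218 + M(207, A(0))) = (20493 + 40392)*(-46218 + (2**2 - 6*2 - 6*207 + 2*207)) = 60885*(-46218 + (4 - 12 - 1242 + 414)) = 60885*(-46218 - 836) = 60885*(-47054) = -2864882790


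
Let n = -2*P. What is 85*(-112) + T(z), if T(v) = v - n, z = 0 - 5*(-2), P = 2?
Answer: -9506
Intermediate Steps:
z = 10 (z = 0 + 10 = 10)
n = -4 (n = -2*2 = -4)
T(v) = 4 + v (T(v) = v - 1*(-4) = v + 4 = 4 + v)
85*(-112) + T(z) = 85*(-112) + (4 + 10) = -9520 + 14 = -9506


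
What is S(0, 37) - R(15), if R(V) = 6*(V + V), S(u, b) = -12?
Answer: -192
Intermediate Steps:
R(V) = 12*V (R(V) = 6*(2*V) = 12*V)
S(0, 37) - R(15) = -12 - 12*15 = -12 - 1*180 = -12 - 180 = -192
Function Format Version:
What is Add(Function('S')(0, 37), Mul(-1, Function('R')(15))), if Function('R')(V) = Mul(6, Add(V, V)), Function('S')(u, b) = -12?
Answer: -192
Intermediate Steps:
Function('R')(V) = Mul(12, V) (Function('R')(V) = Mul(6, Mul(2, V)) = Mul(12, V))
Add(Function('S')(0, 37), Mul(-1, Function('R')(15))) = Add(-12, Mul(-1, Mul(12, 15))) = Add(-12, Mul(-1, 180)) = Add(-12, -180) = -192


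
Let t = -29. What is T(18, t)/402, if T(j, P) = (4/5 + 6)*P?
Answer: -493/1005 ≈ -0.49055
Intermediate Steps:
T(j, P) = 34*P/5 (T(j, P) = (4*(⅕) + 6)*P = (⅘ + 6)*P = 34*P/5)
T(18, t)/402 = ((34/5)*(-29))/402 = -986/5*1/402 = -493/1005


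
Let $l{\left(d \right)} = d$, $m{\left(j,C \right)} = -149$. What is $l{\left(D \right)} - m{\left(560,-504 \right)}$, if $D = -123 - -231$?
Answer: $257$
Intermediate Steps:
$D = 108$ ($D = -123 + 231 = 108$)
$l{\left(D \right)} - m{\left(560,-504 \right)} = 108 - -149 = 108 + 149 = 257$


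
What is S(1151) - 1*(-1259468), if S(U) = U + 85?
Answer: 1260704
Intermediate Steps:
S(U) = 85 + U
S(1151) - 1*(-1259468) = (85 + 1151) - 1*(-1259468) = 1236 + 1259468 = 1260704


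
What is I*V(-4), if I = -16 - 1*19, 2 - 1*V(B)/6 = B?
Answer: -1260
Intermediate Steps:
V(B) = 12 - 6*B
I = -35 (I = -16 - 19 = -35)
I*V(-4) = -35*(12 - 6*(-4)) = -35*(12 + 24) = -35*36 = -1260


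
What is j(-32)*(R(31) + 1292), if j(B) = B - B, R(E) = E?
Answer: 0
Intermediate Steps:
j(B) = 0
j(-32)*(R(31) + 1292) = 0*(31 + 1292) = 0*1323 = 0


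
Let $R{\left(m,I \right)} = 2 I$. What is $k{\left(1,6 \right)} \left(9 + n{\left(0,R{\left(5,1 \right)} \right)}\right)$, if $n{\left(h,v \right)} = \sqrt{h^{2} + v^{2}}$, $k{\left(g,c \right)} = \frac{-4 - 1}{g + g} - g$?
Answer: $- \frac{77}{2} \approx -38.5$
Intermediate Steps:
$k{\left(g,c \right)} = - g - \frac{5}{2 g}$ ($k{\left(g,c \right)} = - \frac{5}{2 g} - g = - g - \frac{5}{2 g}$)
$k{\left(1,6 \right)} \left(9 + n{\left(0,R{\left(5,1 \right)} \right)}\right) = \left(\left(-1\right) 1 - \frac{5}{2 \cdot 1}\right) \left(9 + \sqrt{0^{2} + \left(2 \cdot 1\right)^{2}}\right) = \left(-1 - \frac{5}{2}\right) \left(9 + \sqrt{0 + 2^{2}}\right) = \left(-1 - \frac{5}{2}\right) \left(9 + \sqrt{0 + 4}\right) = - \frac{7 \left(9 + \sqrt{4}\right)}{2} = - \frac{7 \left(9 + 2\right)}{2} = \left(- \frac{7}{2}\right) 11 = - \frac{77}{2}$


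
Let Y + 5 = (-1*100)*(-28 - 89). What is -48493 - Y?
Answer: -60188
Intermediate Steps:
Y = 11695 (Y = -5 + (-1*100)*(-28 - 89) = -5 - 100*(-117) = -5 + 11700 = 11695)
-48493 - Y = -48493 - 1*11695 = -48493 - 11695 = -60188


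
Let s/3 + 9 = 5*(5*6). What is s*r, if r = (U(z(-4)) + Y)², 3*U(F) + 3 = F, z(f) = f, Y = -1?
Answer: 4700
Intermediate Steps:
U(F) = -1 + F/3
r = 100/9 (r = ((-1 + (⅓)*(-4)) - 1)² = ((-1 - 4/3) - 1)² = (-7/3 - 1)² = (-10/3)² = 100/9 ≈ 11.111)
s = 423 (s = -27 + 3*(5*(5*6)) = -27 + 3*(5*30) = -27 + 3*150 = -27 + 450 = 423)
s*r = 423*(100/9) = 4700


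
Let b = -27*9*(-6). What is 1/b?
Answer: 1/1458 ≈ 0.00068587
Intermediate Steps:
b = 1458 (b = -243*(-6) = 1458)
1/b = 1/1458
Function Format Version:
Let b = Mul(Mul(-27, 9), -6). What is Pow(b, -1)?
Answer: Rational(1, 1458) ≈ 0.00068587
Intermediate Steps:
b = 1458 (b = Mul(-243, -6) = 1458)
Pow(b, -1) = Pow(1458, -1) = Rational(1, 1458)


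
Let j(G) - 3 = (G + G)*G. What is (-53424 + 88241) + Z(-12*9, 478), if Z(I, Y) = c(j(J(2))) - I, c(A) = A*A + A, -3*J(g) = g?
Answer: 2830465/81 ≈ 34944.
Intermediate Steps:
J(g) = -g/3
j(G) = 3 + 2*G**2 (j(G) = 3 + (G + G)*G = 3 + (2*G)*G = 3 + 2*G**2)
c(A) = A + A**2 (c(A) = A**2 + A = A + A**2)
Z(I, Y) = 1540/81 - I (Z(I, Y) = (3 + 2*(-1/3*2)**2)*(1 + (3 + 2*(-1/3*2)**2)) - I = (3 + 2*(-2/3)**2)*(1 + (3 + 2*(-2/3)**2)) - I = (3 + 2*(4/9))*(1 + (3 + 2*(4/9))) - I = (3 + 8/9)*(1 + (3 + 8/9)) - I = 35*(1 + 35/9)/9 - I = (35/9)*(44/9) - I = 1540/81 - I)
(-53424 + 88241) + Z(-12*9, 478) = (-53424 + 88241) + (1540/81 - (-12)*9) = 34817 + (1540/81 - 1*(-108)) = 34817 + (1540/81 + 108) = 34817 + 10288/81 = 2830465/81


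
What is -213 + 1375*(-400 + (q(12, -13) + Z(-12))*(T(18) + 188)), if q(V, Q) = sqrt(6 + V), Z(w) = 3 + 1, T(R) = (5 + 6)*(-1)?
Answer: 423287 + 730125*sqrt(2) ≈ 1.4558e+6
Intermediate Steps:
T(R) = -11 (T(R) = 11*(-1) = -11)
Z(w) = 4
-213 + 1375*(-400 + (q(12, -13) + Z(-12))*(T(18) + 188)) = -213 + 1375*(-400 + (sqrt(6 + 12) + 4)*(-11 + 188)) = -213 + 1375*(-400 + (sqrt(18) + 4)*177) = -213 + 1375*(-400 + (3*sqrt(2) + 4)*177) = -213 + 1375*(-400 + (4 + 3*sqrt(2))*177) = -213 + 1375*(-400 + (708 + 531*sqrt(2))) = -213 + 1375*(308 + 531*sqrt(2)) = -213 + (423500 + 730125*sqrt(2)) = 423287 + 730125*sqrt(2)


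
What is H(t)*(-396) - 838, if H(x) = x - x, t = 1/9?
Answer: -838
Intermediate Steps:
t = ⅑ ≈ 0.11111
H(x) = 0
H(t)*(-396) - 838 = 0*(-396) - 838 = 0 - 838 = -838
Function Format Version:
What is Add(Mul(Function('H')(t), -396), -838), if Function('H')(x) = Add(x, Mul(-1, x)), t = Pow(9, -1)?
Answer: -838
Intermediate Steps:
t = Rational(1, 9) ≈ 0.11111
Function('H')(x) = 0
Add(Mul(Function('H')(t), -396), -838) = Add(Mul(0, -396), -838) = Add(0, -838) = -838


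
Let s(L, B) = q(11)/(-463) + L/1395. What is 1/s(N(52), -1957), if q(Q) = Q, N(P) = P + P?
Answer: 645885/32807 ≈ 19.687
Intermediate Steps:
N(P) = 2*P
s(L, B) = -11/463 + L/1395 (s(L, B) = 11/(-463) + L/1395 = 11*(-1/463) + L*(1/1395) = -11/463 + L/1395)
1/s(N(52), -1957) = 1/(-11/463 + (2*52)/1395) = 1/(-11/463 + (1/1395)*104) = 1/(-11/463 + 104/1395) = 1/(32807/645885) = 645885/32807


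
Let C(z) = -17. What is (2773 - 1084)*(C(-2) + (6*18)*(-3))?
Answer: -575949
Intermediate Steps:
(2773 - 1084)*(C(-2) + (6*18)*(-3)) = (2773 - 1084)*(-17 + (6*18)*(-3)) = 1689*(-17 + 108*(-3)) = 1689*(-17 - 324) = 1689*(-341) = -575949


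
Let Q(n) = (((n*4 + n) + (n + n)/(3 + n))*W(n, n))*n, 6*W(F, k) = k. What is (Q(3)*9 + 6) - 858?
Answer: -636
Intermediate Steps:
W(F, k) = k/6
Q(n) = n²*(5*n + 2*n/(3 + n))/6 (Q(n) = (((n*4 + n) + (n + n)/(3 + n))*(n/6))*n = (((4*n + n) + (2*n)/(3 + n))*(n/6))*n = ((5*n + 2*n/(3 + n))*(n/6))*n = (n*(5*n + 2*n/(3 + n))/6)*n = n²*(5*n + 2*n/(3 + n))/6)
(Q(3)*9 + 6) - 858 = (((⅙)*3³*(17 + 5*3)/(3 + 3))*9 + 6) - 858 = (((⅙)*27*(17 + 15)/6)*9 + 6) - 858 = (((⅙)*27*(⅙)*32)*9 + 6) - 858 = (24*9 + 6) - 858 = (216 + 6) - 858 = 222 - 858 = -636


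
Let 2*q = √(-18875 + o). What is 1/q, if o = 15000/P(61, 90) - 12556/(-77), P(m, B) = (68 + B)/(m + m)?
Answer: -2*I*√263817891183/43369701 ≈ -0.023686*I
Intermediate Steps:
P(m, B) = (68 + B)/(2*m) (P(m, B) = (68 + B)/((2*m)) = (68 + B)*(1/(2*m)) = (68 + B)/(2*m))
o = 71446924/6083 (o = 15000/(((½)*(68 + 90)/61)) - 12556/(-77) = 15000/(((½)*(1/61)*158)) - 12556*(-1/77) = 15000/(79/61) + 12556/77 = 15000*(61/79) + 12556/77 = 915000/79 + 12556/77 = 71446924/6083 ≈ 11745.)
q = I*√263817891183/12166 (q = √(-18875 + 71446924/6083)/2 = √(-43369701/6083)/2 = (I*√263817891183/6083)/2 = I*√263817891183/12166 ≈ 42.219*I)
1/q = 1/(I*√263817891183/12166) = -2*I*√263817891183/43369701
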